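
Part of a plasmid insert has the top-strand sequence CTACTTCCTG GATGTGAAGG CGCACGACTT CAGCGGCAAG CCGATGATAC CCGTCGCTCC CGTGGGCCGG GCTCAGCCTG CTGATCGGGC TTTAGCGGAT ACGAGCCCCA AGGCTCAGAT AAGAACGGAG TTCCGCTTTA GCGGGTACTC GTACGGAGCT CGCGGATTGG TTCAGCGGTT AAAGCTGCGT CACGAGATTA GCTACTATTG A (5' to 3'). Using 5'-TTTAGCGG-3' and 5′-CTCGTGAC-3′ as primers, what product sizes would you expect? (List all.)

The forward primer TTTAGCGG matches the top strand at positions 91–98, 137–144.
The reverse primer's reverse complement is GTCACGAG, matching at positions 189–196.
Each forward site pairs with the reverse site to give a product ending at position 196: sizes 106, 60 bp.

106 bp, 60 bp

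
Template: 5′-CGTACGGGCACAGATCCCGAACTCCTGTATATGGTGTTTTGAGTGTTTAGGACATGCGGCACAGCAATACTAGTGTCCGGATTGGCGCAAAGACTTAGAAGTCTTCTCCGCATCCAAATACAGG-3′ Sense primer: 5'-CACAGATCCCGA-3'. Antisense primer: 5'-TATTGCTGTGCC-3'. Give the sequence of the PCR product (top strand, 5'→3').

Forward primer CACAGATCCCGA is found on the top strand at positions 9–20.
The reverse primer's reverse complement is GGCACAGCAATA, which matches the template at positions 58–69.
The product is the template from position 9 through 69 (61 bp).

5'-CACAGATCCCGAACTCCTGTATATGGTGTTTTGAGTGTTTAGGACATGCGGCACAGCAATA-3'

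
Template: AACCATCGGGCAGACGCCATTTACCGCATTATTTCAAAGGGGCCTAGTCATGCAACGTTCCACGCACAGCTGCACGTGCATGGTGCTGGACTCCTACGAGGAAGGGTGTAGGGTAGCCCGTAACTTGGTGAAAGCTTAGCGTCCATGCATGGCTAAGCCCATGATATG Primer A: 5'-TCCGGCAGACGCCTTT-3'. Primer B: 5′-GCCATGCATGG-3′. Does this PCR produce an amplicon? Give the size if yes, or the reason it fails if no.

No product — primer A has no binding site in the template.

Primer A (TCCGGCAGACGCCTTT) does not match the top strand, and its reverse complement AAAGGCGTCTGCCGGA does not match either.
With no annealing site for primer A, no amplification occurs.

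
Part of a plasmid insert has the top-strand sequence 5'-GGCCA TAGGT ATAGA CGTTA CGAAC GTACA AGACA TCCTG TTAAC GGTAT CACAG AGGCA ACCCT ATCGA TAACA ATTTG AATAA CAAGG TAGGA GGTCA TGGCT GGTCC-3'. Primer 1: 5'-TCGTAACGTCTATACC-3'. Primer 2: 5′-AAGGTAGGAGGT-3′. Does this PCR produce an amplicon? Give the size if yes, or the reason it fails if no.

No product — the primers' 3' ends point away from each other.

Primer 1 (TCGTAACGTCTATACC) has reverse complement GGTATAGACGTTACGA, which matches the top strand at positions 8–23; primer 1 anneals to the top strand there with its 3' end pointing upstream toward position 8.
Primer 2 (AAGGTAGGAGGT) matches the top strand directly at positions 87–98; it anneals to the bottom strand with its 3' end pointing downstream toward position 98.
The 3' ends diverge (primer 1 extends toward position 1, primer 2 toward position 110), so the primers never converge on a shared product.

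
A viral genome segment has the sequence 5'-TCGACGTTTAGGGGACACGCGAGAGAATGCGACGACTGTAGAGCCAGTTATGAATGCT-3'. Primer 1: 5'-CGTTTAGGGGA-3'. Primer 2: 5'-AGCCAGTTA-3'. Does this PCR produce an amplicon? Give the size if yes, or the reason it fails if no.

No product — both primers anneal to the same strand and extend in the same direction.

Primer 1 (CGTTTAGGGGA) matches the top strand at positions 5–15 (3' end points downstream).
Primer 2 (AGCCAGTTA) also matches the top strand directly, at positions 42–50 — its reverse complement TAACTGGCT is not present.
Both primers anneal to the bottom strand with 3' ends pointing the same way, so neither can prime synthesis back toward the other.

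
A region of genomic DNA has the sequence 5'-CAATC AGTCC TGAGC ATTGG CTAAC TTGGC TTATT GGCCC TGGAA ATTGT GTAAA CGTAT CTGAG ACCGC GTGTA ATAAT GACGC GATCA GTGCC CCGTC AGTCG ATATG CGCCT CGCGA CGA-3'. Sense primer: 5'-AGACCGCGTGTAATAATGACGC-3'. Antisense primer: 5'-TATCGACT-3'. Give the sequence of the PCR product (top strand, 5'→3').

5'-AGACCGCGTGTAATAATGACGCGATCAGTGCCCCGTCAGTCGATA-3'

Forward primer AGACCGCGTGTAATAATGACGC is found on the top strand at positions 64–85.
Taking the reverse complement of TATCGACT gives AGTCGATA, found at positions 101–108 on the template; the primer anneals here to the top strand with its 3' end pointing upstream.
The product is the template from position 64 through 108 (45 bp).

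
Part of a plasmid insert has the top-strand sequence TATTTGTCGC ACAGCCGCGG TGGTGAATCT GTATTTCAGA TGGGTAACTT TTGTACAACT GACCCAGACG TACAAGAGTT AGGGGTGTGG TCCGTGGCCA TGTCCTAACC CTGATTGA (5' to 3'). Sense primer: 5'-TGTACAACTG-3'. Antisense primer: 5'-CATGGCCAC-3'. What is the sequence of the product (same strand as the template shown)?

5'-TGTACAACTGACCCAGACGTACAAGAGTTAGGGGTGTGGTCCGTGGCCATG-3'

Scanning the template, TGTACAACTG occurs at positions 52–61; this primer anneals to the bottom strand there with its 3' end pointing downstream.
Taking the reverse complement of CATGGCCAC gives GTGGCCATG, found at positions 94–102 on the template; the primer anneals here to the top strand with its 3' end pointing upstream.
The product is the template from position 52 through 102 (51 bp).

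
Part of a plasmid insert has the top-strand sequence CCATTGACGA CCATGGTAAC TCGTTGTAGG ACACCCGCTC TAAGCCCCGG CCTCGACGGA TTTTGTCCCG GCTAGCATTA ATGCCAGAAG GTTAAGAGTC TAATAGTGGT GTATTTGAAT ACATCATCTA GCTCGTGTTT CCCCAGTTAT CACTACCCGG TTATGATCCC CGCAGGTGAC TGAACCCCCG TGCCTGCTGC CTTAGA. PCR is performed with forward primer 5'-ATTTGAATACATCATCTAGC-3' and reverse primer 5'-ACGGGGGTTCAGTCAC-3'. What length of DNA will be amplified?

79 bp

Scanning the template, ATTTGAATACATCATCTAGC occurs at positions 113–132; this primer anneals to the bottom strand there with its 3' end pointing downstream.
Taking the reverse complement of ACGGGGGTTCAGTCAC gives GTGACTGAACCCCCGT, found at positions 176–191 on the template; the primer anneals here to the top strand with its 3' end pointing upstream.
The product runs from position 113 to position 191, so its length is 191 − 113 + 1 = 79 bp.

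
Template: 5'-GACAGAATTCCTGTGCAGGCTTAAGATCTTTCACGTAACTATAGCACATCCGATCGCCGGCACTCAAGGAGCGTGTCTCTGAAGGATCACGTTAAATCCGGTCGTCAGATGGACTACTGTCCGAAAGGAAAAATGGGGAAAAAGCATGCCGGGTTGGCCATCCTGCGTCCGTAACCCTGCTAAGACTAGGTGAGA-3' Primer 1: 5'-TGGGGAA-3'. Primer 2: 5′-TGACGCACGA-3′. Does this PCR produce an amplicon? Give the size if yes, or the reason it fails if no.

Primer 2 (TGACGCACGA) does not match the top strand, and its reverse complement TCGTGCGTCA does not match either.
With no annealing site for primer 2, no amplification occurs.

No product — primer 2 has no binding site in the template.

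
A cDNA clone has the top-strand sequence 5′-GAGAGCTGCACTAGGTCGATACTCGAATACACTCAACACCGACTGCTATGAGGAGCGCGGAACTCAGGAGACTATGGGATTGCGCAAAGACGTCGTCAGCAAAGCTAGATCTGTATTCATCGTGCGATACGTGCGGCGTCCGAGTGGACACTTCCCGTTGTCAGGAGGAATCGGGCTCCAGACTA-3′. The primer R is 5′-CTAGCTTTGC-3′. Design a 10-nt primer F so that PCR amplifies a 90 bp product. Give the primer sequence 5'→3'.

The reverse primer's reverse complement GCAAAGCTAG matches the template at positions 99–108, so the product ends at position 108.
A 90 bp product then starts at position 108 − 90 + 1 = 19.
The forward primer is identical to the top strand there: ATACTCGAAT.

5'-ATACTCGAAT-3'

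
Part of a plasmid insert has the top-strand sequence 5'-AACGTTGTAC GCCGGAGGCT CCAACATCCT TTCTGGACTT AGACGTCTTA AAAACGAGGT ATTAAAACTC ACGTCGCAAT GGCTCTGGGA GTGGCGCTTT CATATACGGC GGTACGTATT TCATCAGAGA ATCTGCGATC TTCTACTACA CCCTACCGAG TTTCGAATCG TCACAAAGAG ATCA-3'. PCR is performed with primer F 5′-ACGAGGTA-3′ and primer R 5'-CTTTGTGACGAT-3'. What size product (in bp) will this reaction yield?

The forward primer matches the template at positions 54–61.
The reverse primer's reverse complement is ATCGTCACAAAG, which matches the template at positions 167–178.
Amplicon spans positions 54–178: 125 bp.

125 bp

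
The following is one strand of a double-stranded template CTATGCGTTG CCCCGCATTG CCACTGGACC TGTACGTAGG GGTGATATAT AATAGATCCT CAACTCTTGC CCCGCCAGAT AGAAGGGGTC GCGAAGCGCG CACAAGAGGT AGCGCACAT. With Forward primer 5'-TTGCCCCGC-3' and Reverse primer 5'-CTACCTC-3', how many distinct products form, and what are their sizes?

Two products: 105 bp, 46 bp

The forward primer TTGCCCCGC matches the top strand at positions 8–16, 67–75.
The reverse primer's reverse complement is GAGGTAG, matching at positions 106–112.
Each forward site pairs with the reverse site to give a product ending at position 112: sizes 105, 46 bp.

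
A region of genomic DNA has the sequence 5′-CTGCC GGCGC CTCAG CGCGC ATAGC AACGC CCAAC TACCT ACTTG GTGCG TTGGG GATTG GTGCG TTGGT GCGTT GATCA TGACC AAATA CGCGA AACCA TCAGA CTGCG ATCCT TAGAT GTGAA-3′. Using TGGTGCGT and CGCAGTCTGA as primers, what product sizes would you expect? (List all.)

67 bp, 52 bp, 44 bp

The forward primer TGGTGCGT matches the top strand at positions 44–51, 59–66, 67–74.
The reverse primer's reverse complement is TCAGACTGCG, matching at positions 101–110.
Each forward site pairs with the reverse site to give a product ending at position 110: sizes 67, 52, 44 bp.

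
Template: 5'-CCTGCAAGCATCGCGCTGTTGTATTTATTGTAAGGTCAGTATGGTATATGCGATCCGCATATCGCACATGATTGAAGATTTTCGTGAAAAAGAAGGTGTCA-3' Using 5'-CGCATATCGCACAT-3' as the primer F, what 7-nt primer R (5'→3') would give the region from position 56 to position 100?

The product's 3' end on the top strand is position 100.
The reverse primer anneals to the top strand over positions 94–100, i.e. to AGGTGTC.
Its sequence written 5'→3' is the reverse complement: GACACCT.

5'-GACACCT-3'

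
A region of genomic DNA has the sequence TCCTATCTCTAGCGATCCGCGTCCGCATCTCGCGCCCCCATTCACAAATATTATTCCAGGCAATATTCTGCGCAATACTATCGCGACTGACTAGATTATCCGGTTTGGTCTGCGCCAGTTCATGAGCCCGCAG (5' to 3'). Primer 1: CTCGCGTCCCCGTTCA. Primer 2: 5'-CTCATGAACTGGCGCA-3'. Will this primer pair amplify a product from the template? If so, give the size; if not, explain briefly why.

Primer 1 (CTCGCGTCCCCGTTCA) does not match the top strand, and its reverse complement TGAACGGGGACGCGAG does not match either.
With no annealing site for primer 1, no amplification occurs.

No product — primer 1 has no binding site in the template.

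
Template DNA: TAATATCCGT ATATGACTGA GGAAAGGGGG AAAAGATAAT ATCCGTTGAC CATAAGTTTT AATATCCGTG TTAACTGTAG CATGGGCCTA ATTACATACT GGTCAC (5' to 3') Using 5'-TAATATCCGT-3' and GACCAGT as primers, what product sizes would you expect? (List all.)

The forward primer TAATATCCGT matches the top strand at positions 1–10, 37–46, 60–69.
The reverse primer's reverse complement is ACTGGTC, matching at positions 98–104.
Each forward site pairs with the reverse site to give a product ending at position 104: sizes 104, 68, 45 bp.

104 bp, 68 bp, 45 bp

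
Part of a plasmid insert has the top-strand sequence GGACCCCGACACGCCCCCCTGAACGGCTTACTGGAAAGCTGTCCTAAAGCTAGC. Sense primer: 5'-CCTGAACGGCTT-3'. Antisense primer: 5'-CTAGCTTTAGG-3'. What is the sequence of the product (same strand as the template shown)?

Forward primer CCTGAACGGCTT is found on the top strand at positions 18–29.
The reverse primer's reverse complement is CCTAAAGCTAG, which matches the template at positions 43–53.
The product is the template from position 18 through 53 (36 bp).

5'-CCTGAACGGCTTACTGGAAAGCTGTCCTAAAGCTAG-3'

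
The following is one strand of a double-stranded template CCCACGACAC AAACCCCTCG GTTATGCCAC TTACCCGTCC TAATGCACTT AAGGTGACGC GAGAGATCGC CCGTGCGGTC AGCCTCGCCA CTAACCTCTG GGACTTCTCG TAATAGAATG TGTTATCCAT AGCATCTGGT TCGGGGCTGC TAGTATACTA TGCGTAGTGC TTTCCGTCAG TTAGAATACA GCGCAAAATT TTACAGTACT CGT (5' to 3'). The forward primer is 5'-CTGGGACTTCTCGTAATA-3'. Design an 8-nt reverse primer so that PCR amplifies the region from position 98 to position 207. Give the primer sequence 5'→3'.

5'-ACTGTAAA-3'

The product's 3' end on the top strand is position 207.
The reverse primer anneals to the top strand over positions 200–207, i.e. to TTTACAGT.
Its sequence written 5'→3' is the reverse complement: ACTGTAAA.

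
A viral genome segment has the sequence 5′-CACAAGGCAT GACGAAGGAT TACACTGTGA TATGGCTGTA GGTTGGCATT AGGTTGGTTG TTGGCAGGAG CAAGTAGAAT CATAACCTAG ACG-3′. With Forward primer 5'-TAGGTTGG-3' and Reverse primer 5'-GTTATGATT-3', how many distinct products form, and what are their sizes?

The forward primer TAGGTTGG matches the top strand at positions 39–46, 50–57.
The reverse primer's reverse complement is AATCATAAC, matching at positions 78–86.
Each forward site pairs with the reverse site to give a product ending at position 86: sizes 48, 37 bp.

Two products: 48 bp, 37 bp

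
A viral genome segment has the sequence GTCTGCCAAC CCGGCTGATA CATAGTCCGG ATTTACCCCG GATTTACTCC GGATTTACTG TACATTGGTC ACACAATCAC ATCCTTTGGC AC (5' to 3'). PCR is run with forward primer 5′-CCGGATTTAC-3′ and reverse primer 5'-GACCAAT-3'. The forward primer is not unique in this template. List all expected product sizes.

The forward primer CCGGATTTAC matches the top strand at positions 27–36, 38–47, 49–58.
The reverse primer's reverse complement is ATTGGTC, matching at positions 64–70.
Each forward site pairs with the reverse site to give a product ending at position 70: sizes 44, 33, 22 bp.

44 bp, 33 bp, 22 bp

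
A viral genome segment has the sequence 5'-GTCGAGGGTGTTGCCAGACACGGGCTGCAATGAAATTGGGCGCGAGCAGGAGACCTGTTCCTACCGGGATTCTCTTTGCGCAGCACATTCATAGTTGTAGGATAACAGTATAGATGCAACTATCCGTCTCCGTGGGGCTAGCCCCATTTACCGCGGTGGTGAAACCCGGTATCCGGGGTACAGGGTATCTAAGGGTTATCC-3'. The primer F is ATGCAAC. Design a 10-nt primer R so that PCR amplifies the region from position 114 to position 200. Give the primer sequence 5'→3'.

The product's 3' end on the top strand is position 200.
The reverse primer anneals to the top strand over positions 191–200, i.e. to AAGGGTTATC.
Its sequence written 5'→3' is the reverse complement: GATAACCCTT.

5'-GATAACCCTT-3'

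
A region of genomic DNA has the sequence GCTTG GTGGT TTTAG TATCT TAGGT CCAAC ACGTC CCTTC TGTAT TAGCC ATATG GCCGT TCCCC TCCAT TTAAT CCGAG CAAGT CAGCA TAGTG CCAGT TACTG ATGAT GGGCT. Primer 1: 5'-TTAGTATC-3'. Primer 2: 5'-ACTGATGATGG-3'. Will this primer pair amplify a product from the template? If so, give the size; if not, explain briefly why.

Primer 1 (TTAGTATC) matches the top strand at positions 12–19 (3' end points downstream).
Primer 2 (ACTGATGATGG) also matches the top strand directly, at positions 102–112 — its reverse complement CCATCATCAGT is not present.
Both primers anneal to the bottom strand with 3' ends pointing the same way, so neither can prime synthesis back toward the other.

No product — both primers anneal to the same strand and extend in the same direction.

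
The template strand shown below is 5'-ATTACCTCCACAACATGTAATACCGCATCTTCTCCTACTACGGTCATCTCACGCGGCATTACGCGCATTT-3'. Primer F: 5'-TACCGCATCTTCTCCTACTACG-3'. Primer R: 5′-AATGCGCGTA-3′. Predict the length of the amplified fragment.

49 bp

Forward primer TACCGCATCTTCTCCTACTACG is found on the top strand at positions 21–42.
The reverse primer's reverse complement is TACGCGCATT, which matches the template at positions 60–69.
Product length = (reverse-primer end) − (forward-primer start) + 1 = 69 − 21 + 1 = 49 bp.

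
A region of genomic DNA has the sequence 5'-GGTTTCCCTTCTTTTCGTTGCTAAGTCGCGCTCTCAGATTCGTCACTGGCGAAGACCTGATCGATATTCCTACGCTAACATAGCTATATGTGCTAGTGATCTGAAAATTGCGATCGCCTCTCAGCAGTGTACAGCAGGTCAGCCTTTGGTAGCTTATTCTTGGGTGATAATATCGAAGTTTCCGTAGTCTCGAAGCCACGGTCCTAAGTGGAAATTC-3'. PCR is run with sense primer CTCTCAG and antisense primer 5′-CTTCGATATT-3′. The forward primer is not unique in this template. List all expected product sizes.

The forward primer CTCTCAG matches the top strand at positions 31–37, 118–124.
The reverse primer's reverse complement is AATATCGAAG, matching at positions 169–178.
Each forward site pairs with the reverse site to give a product ending at position 178: sizes 148, 61 bp.

148 bp, 61 bp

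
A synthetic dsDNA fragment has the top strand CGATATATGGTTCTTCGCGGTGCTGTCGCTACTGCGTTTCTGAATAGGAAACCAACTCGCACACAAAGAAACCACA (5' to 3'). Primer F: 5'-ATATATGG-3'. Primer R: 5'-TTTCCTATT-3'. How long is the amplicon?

Scanning the template, ATATATGG occurs at positions 3–10; this primer anneals to the bottom strand there with its 3' end pointing downstream.
Taking the reverse complement of TTTCCTATT gives AATAGGAAA, found at positions 43–51 on the template; the primer anneals here to the top strand with its 3' end pointing upstream.
Amplicon spans positions 3–51: 49 bp.

49 bp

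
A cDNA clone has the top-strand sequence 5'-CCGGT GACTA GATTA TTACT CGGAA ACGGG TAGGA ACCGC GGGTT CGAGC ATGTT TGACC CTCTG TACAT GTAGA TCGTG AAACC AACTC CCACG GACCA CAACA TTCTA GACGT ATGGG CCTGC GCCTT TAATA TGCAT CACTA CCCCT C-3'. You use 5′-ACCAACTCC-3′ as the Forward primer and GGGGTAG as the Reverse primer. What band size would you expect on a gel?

67 bp

Forward primer ACCAACTCC is found on the top strand at positions 83–91.
Taking the reverse complement of GGGGTAG gives CTACCCC, found at positions 143–149 on the template; the primer anneals here to the top strand with its 3' end pointing upstream.
The product runs from position 83 to position 149, so its length is 149 − 83 + 1 = 67 bp.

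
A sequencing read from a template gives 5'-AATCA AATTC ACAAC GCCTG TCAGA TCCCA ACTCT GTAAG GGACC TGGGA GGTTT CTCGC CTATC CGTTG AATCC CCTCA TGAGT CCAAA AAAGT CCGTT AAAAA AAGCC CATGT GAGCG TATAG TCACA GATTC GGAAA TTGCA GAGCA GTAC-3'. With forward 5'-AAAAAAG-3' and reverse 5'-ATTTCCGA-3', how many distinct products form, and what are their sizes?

The forward primer AAAAAAG matches the top strand at positions 88–94, 102–108.
The reverse primer's reverse complement is TCGGAAAT, matching at positions 134–141.
Each forward site pairs with the reverse site to give a product ending at position 141: sizes 54, 40 bp.

Two products: 54 bp, 40 bp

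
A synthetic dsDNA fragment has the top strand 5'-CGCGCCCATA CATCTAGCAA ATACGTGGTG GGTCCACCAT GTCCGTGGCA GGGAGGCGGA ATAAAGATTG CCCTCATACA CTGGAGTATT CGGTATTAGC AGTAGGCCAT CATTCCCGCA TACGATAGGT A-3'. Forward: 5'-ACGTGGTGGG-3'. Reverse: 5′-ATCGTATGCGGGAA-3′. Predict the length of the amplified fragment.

The forward primer matches the template at positions 23–32.
Taking the reverse complement of ATCGTATGCGGGAA gives TTCCCGCATACGAT, found at positions 113–126 on the template; the primer anneals here to the top strand with its 3' end pointing upstream.
Amplicon spans positions 23–126: 104 bp.

104 bp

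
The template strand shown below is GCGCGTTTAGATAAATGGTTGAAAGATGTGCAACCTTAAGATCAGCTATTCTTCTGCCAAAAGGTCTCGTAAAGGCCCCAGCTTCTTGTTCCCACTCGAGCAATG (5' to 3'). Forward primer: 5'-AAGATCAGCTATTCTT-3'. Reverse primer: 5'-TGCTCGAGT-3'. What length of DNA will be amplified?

The forward primer matches the template at positions 38–53.
Taking the reverse complement of TGCTCGAGT gives ACTCGAGCA, found at positions 94–102 on the template; the primer anneals here to the top strand with its 3' end pointing upstream.
Amplicon spans positions 38–102: 65 bp.

65 bp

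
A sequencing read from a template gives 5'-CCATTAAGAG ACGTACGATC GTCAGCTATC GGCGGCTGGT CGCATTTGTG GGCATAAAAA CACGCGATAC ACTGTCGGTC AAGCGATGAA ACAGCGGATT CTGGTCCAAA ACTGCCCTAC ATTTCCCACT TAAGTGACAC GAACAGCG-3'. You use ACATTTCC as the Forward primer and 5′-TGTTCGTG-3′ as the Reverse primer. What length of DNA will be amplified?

Forward primer ACATTTCC is found on the top strand at positions 119–126.
Taking the reverse complement of TGTTCGTG gives CACGAACA, found at positions 138–145 on the template; the primer anneals here to the top strand with its 3' end pointing upstream.
The product runs from position 119 to position 145, so its length is 145 − 119 + 1 = 27 bp.

27 bp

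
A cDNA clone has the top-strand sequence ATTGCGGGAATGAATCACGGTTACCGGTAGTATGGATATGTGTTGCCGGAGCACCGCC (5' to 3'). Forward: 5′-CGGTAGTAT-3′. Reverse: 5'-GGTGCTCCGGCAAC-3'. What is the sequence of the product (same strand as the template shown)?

5'-CGGTAGTATGGATATGTGTTGCCGGAGCACC-3'

Forward primer CGGTAGTAT is found on the top strand at positions 25–33.
Reverse complement of the reverse primer: GTTGCCGGAGCACC. This occurs on the top strand at positions 42–55.
The product is the template from position 25 through 55 (31 bp).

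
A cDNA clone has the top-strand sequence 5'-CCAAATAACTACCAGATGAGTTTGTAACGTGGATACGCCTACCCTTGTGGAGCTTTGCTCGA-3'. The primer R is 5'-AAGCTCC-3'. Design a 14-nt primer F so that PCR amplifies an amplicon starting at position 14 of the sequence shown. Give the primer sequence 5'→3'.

5'-AGATGAGTTTGTAA-3'

The reverse primer's reverse complement GGAGCTT matches the template at positions 49–55; the product starts at position 14.
The forward primer is identical to the top strand over positions 14–27: AGATGAGTTTGTAA.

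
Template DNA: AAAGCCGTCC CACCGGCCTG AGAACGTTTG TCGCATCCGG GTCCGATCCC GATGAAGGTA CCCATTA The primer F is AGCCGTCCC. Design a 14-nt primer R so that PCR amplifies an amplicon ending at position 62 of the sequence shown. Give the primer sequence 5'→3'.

5'-GGTACCTTCATCGG-3'

The forward primer binds at positions 3–11; the product's 3' end on the top strand is position 62.
The reverse primer anneals to the top strand over positions 49–62, i.e. to CCGATGAAGGTACC.
Its sequence written 5'→3' is the reverse complement: GGTACCTTCATCGG.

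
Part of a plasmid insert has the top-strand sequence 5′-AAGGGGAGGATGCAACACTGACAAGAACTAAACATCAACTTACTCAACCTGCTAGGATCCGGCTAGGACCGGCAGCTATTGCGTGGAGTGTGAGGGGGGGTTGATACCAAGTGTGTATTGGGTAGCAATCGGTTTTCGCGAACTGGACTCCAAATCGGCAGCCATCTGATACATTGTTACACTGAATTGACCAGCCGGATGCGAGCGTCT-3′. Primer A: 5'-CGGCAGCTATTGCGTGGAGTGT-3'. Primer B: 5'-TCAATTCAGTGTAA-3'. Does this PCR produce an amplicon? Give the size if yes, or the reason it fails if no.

Yes — a 121 bp product.

Primer A (CGGCAGCTATTGCGTGGAGTGT) matches the top strand at positions 70–91; it acts as a forward primer.
Primer B's reverse complement is TTACACTGAATTGA, matching the top strand at positions 177–190; it acts as a reverse primer.
The 3' ends face each other across positions 70–190, giving a 121 bp product.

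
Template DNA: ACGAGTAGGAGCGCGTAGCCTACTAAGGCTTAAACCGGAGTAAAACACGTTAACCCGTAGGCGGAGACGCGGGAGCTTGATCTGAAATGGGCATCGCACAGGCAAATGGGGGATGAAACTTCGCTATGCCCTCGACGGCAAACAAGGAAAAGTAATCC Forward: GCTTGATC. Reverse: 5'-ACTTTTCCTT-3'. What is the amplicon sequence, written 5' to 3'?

Scanning the template, GCTTGATC occurs at positions 75–82; this primer anneals to the bottom strand there with its 3' end pointing downstream.
Reverse complement of the reverse primer: AAGGAAAAGT. This occurs on the top strand at positions 144–153.
The product is the template from position 75 through 153 (79 bp).

5'-GCTTGATCTGAAATGGGCATCGCACAGGCAAATGGGGGATGAAACTTCGCTATGCCCTCGACGGCAAACAAGGAAAAGT-3'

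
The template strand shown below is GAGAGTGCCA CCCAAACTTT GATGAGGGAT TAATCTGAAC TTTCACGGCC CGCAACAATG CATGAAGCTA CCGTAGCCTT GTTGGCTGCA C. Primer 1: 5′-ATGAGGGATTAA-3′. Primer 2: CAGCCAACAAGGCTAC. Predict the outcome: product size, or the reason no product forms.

Yes — a 67 bp product.

Primer 1 (ATGAGGGATTAA) matches the top strand at positions 22–33; it acts as a forward primer.
Primer 2's reverse complement is GTAGCCTTGTTGGCTG, matching the top strand at positions 73–88; it acts as a reverse primer.
The 3' ends face each other across positions 22–88, giving a 67 bp product.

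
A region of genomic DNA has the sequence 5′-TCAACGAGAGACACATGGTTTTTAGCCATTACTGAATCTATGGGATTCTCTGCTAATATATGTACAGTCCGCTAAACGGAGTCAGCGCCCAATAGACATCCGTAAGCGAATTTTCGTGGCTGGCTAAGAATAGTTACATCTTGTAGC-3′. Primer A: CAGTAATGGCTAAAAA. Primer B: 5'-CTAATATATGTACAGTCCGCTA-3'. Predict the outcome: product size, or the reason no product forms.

Primer A (CAGTAATGGCTAAAAA) has reverse complement TTTTTAGCCATTACTG, which matches the top strand at positions 19–34; primer A anneals to the top strand there with its 3' end pointing upstream toward position 19.
Primer B (CTAATATATGTACAGTCCGCTA) matches the top strand directly at positions 53–74; it anneals to the bottom strand with its 3' end pointing downstream toward position 74.
The 3' ends diverge (primer A extends toward position 1, primer B toward position 147), so the primers never converge on a shared product.

No product — the primers' 3' ends point away from each other.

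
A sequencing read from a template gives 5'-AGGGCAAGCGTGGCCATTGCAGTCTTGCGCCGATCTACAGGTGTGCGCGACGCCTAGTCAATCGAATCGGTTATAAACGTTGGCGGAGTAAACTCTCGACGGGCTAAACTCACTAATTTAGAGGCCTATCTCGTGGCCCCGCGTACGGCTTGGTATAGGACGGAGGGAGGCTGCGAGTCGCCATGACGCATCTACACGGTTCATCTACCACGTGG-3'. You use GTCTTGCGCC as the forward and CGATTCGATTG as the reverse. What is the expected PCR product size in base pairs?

The forward primer matches the template at positions 22–31.
Taking the reverse complement of CGATTCGATTG gives CAATCGAATCG, found at positions 59–69 on the template; the primer anneals here to the top strand with its 3' end pointing upstream.
Product length = (reverse-primer end) − (forward-primer start) + 1 = 69 − 22 + 1 = 48 bp.

48 bp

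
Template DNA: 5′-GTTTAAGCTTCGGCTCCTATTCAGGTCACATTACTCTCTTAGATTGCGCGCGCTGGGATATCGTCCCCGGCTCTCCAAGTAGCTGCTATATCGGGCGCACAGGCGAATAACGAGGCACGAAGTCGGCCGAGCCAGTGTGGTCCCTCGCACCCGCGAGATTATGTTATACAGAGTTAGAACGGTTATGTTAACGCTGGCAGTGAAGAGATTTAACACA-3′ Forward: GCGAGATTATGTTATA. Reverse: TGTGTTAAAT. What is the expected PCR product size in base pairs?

65 bp

The forward primer matches the template at positions 153–168.
Taking the reverse complement of TGTGTTAAAT gives ATTTAACACA, found at positions 208–217 on the template; the primer anneals here to the top strand with its 3' end pointing upstream.
The product runs from position 153 to position 217, so its length is 217 − 153 + 1 = 65 bp.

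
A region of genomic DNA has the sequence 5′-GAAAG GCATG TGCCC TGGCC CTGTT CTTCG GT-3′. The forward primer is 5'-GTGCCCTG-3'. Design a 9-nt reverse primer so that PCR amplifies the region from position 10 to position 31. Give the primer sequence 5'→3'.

5'-CCGAAGAAC-3'

The product's 3' end on the top strand is position 31.
The reverse primer anneals to the top strand over positions 23–31, i.e. to GTTCTTCGG.
Its sequence written 5'→3' is the reverse complement: CCGAAGAAC.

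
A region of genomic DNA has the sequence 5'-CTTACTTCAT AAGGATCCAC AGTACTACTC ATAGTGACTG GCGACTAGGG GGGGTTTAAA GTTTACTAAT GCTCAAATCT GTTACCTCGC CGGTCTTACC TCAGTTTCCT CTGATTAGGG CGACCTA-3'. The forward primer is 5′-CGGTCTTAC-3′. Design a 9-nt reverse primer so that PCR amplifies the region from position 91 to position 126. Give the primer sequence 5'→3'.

The product's 3' end on the top strand is position 126.
The reverse primer anneals to the top strand over positions 118–126, i.e. to GGGCGACCT.
Its sequence written 5'→3' is the reverse complement: AGGTCGCCC.

5'-AGGTCGCCC-3'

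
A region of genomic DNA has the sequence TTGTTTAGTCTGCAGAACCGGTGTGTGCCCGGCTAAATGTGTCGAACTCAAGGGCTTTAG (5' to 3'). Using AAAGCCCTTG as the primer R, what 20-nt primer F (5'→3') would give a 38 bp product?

The reverse primer's reverse complement CAAGGGCTTT matches the template at positions 49–58, so the product ends at position 58.
A 38 bp product then starts at position 58 − 38 + 1 = 21.
The forward primer is identical to the top strand there: GTGTGTGCCCGGCTAAATGT.

5'-GTGTGTGCCCGGCTAAATGT-3'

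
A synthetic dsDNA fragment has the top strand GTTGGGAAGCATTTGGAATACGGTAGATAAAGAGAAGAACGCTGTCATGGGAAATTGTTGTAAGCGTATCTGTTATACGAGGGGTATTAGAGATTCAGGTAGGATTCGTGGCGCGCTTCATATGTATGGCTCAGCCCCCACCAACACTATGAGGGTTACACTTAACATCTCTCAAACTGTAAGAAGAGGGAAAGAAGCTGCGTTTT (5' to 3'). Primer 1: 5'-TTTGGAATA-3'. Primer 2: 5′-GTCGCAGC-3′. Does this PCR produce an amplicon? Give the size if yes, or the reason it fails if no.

No product — primer 2 has no binding site in the template.

Primer 2 (GTCGCAGC) does not match the top strand, and its reverse complement GCTGCGAC does not match either.
With no annealing site for primer 2, no amplification occurs.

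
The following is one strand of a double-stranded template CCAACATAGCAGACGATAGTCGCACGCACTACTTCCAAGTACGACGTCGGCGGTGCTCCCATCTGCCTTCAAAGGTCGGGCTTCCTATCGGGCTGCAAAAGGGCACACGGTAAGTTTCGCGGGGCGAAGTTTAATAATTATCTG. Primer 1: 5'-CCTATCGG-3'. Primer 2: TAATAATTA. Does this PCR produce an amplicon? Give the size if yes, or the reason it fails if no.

Primer 1 (CCTATCGG) matches the top strand at positions 84–91 (3' end points downstream).
Primer 2 (TAATAATTA) also matches the top strand directly, at positions 132–140 — its reverse complement TAATTATTA is not present.
Both primers anneal to the bottom strand with 3' ends pointing the same way, so neither can prime synthesis back toward the other.

No product — both primers anneal to the same strand and extend in the same direction.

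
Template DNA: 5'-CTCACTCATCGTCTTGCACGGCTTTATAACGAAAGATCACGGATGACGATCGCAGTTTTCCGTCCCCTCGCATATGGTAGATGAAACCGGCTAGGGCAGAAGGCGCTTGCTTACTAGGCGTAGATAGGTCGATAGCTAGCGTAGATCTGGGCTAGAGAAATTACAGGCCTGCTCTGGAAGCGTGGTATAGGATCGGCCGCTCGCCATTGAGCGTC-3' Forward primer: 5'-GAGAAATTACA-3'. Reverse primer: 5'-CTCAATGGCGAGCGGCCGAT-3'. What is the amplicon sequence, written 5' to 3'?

The forward primer matches the template at positions 155–165.
The reverse primer's reverse complement is ATCGGCCGCTCGCCATTGAG, which matches the template at positions 192–211.
The product is the template from position 155 through 211 (57 bp).

5'-GAGAAATTACAGGCCTGCTCTGGAAGCGTGGTATAGGATCGGCCGCTCGCCATTGAG-3'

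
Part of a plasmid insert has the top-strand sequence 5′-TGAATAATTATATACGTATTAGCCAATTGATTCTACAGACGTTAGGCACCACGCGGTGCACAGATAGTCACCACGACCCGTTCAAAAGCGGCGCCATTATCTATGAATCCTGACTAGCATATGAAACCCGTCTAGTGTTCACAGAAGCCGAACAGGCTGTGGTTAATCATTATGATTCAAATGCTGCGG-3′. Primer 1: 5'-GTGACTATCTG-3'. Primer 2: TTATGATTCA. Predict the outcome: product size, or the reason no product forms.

No product — the primers' 3' ends point away from each other.

Primer 1 (GTGACTATCTG) has reverse complement CAGATAGTCAC, which matches the top strand at positions 61–71; primer 1 anneals to the top strand there with its 3' end pointing upstream toward position 61.
Primer 2 (TTATGATTCA) matches the top strand directly at positions 170–179; it anneals to the bottom strand with its 3' end pointing downstream toward position 179.
The 3' ends diverge (primer 1 extends toward position 1, primer 2 toward position 189), so the primers never converge on a shared product.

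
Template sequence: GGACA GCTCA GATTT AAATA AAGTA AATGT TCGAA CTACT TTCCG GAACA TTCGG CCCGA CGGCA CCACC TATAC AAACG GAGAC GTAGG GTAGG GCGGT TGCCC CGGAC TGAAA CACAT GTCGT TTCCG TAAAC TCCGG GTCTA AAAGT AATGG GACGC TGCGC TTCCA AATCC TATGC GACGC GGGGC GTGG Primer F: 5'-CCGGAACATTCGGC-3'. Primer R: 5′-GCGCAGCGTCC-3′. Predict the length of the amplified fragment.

123 bp

Forward primer CCGGAACATTCGGC is found on the top strand at positions 43–56.
The reverse primer's reverse complement is GGACGCTGCGC, which matches the template at positions 155–165.
The product runs from position 43 to position 165, so its length is 165 − 43 + 1 = 123 bp.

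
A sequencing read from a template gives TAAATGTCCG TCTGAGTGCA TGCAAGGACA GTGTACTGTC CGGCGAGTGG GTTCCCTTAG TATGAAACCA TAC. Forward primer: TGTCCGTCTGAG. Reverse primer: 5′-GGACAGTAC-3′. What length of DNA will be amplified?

Forward primer TGTCCGTCTGAG is found on the top strand at positions 5–16.
Reverse complement of the reverse primer: GTACTGTCC. This occurs on the top strand at positions 33–41.
Product length = (reverse-primer end) − (forward-primer start) + 1 = 41 − 5 + 1 = 37 bp.

37 bp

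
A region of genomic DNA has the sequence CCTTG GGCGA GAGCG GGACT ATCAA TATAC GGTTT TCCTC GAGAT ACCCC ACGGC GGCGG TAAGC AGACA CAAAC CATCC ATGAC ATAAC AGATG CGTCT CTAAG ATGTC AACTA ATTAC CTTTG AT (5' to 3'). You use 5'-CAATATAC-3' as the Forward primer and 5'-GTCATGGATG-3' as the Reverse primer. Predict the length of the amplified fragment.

Scanning the template, CAATATAC occurs at positions 23–30; this primer anneals to the bottom strand there with its 3' end pointing downstream.
The reverse primer's reverse complement is CATCCATGAC, which matches the template at positions 76–85.
Amplicon spans positions 23–85: 63 bp.

63 bp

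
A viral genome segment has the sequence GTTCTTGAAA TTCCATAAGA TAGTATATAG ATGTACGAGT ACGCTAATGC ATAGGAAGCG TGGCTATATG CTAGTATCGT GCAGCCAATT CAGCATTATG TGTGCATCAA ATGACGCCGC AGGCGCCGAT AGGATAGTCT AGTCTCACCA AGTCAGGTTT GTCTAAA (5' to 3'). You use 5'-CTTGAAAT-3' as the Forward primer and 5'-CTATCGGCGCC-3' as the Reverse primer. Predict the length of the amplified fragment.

The forward primer matches the template at positions 4–11.
Taking the reverse complement of CTATCGGCGCC gives GGCGCCGATAG, found at positions 122–132 on the template; the primer anneals here to the top strand with its 3' end pointing upstream.
Product length = (reverse-primer end) − (forward-primer start) + 1 = 132 − 4 + 1 = 129 bp.

129 bp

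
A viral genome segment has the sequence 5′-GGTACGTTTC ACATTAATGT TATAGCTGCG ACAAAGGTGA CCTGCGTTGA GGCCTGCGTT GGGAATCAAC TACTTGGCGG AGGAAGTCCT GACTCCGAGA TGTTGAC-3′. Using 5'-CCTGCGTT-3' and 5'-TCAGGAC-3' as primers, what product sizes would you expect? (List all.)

The forward primer CCTGCGTT matches the top strand at positions 41–48, 53–60.
The reverse primer's reverse complement is GTCCTGA, matching at positions 86–92.
Each forward site pairs with the reverse site to give a product ending at position 92: sizes 52, 40 bp.

52 bp, 40 bp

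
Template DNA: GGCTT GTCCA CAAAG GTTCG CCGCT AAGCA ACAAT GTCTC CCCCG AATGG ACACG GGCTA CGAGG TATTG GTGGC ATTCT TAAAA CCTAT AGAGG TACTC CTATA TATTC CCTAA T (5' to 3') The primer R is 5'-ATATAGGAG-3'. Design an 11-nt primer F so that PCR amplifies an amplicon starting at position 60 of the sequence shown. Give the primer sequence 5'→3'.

5'-ACGAGGTATTG-3'

The reverse primer's reverse complement CTCCTATAT matches the template at positions 98–106; the product starts at position 60.
The forward primer is identical to the top strand over positions 60–70: ACGAGGTATTG.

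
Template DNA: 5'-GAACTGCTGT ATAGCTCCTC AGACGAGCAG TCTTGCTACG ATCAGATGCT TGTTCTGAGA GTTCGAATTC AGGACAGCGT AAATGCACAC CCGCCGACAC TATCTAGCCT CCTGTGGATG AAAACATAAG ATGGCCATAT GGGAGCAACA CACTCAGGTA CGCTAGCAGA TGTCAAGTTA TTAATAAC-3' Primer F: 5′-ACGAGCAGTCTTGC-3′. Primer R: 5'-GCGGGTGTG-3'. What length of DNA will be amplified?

The forward primer matches the template at positions 23–36.
Taking the reverse complement of GCGGGTGTG gives CACACCCGC, found at positions 86–94 on the template; the primer anneals here to the top strand with its 3' end pointing upstream.
Product length = (reverse-primer end) − (forward-primer start) + 1 = 94 − 23 + 1 = 72 bp.

72 bp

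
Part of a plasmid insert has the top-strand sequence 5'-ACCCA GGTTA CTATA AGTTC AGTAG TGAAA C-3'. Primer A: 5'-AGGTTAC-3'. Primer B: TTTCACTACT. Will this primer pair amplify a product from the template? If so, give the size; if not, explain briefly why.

Yes — a 26 bp product.

Primer A (AGGTTAC) matches the top strand at positions 5–11; it acts as a forward primer.
Primer B's reverse complement is AGTAGTGAAA, matching the top strand at positions 21–30; it acts as a reverse primer.
The 3' ends face each other across positions 5–30, giving a 26 bp product.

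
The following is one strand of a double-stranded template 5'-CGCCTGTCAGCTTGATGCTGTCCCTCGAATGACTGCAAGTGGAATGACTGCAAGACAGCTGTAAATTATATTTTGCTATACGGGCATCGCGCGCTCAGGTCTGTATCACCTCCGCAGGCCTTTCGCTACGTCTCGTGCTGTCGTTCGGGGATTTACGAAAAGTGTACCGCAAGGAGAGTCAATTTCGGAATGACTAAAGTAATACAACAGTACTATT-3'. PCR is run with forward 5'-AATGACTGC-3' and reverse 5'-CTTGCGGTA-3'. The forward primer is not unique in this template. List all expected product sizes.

146 bp, 131 bp

The forward primer AATGACTGC matches the top strand at positions 28–36, 43–51.
The reverse primer's reverse complement is TACCGCAAG, matching at positions 165–173.
Each forward site pairs with the reverse site to give a product ending at position 173: sizes 146, 131 bp.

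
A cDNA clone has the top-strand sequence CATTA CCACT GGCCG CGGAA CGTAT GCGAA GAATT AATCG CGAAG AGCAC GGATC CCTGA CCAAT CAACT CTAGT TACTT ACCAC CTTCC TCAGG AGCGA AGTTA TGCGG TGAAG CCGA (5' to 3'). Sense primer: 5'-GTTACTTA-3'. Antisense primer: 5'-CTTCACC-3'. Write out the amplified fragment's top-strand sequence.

The forward primer matches the template at positions 74–81.
Reverse complement of the reverse primer: GGTGAAG. This occurs on the top strand at positions 109–115.
The product is the template from position 74 through 115 (42 bp).

5'-GTTACTTACCACCTTCCTCAGGAGCGAAGTTATGCGGTGAAG-3'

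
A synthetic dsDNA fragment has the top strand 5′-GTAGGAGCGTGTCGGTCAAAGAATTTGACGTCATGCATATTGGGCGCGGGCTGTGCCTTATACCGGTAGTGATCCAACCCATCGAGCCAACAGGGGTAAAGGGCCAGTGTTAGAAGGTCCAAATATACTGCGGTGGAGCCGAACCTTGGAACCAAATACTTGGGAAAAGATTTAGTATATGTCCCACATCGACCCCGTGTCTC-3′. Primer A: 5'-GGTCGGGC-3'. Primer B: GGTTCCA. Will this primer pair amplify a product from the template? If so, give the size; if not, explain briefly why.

No product — primer A has no binding site in the template.

Primer A (GGTCGGGC) does not match the top strand, and its reverse complement GCCCGACC does not match either.
With no annealing site for primer A, no amplification occurs.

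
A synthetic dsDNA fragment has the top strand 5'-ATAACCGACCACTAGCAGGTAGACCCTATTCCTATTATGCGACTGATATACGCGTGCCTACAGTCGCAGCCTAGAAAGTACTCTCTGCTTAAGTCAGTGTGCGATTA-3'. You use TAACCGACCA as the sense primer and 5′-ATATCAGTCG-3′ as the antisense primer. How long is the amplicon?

48 bp

Forward primer TAACCGACCA is found on the top strand at positions 2–11.
Reverse complement of the reverse primer: CGACTGATAT. This occurs on the top strand at positions 40–49.
Amplicon spans positions 2–49: 48 bp.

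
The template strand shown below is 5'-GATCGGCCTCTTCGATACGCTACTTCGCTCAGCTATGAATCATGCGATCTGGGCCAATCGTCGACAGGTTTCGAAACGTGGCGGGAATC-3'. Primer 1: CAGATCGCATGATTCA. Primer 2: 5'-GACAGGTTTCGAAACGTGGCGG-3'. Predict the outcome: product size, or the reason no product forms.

Primer 1 (CAGATCGCATGATTCA) has reverse complement TGAATCATGCGATCTG, which matches the top strand at positions 36–51; primer 1 anneals to the top strand there with its 3' end pointing upstream toward position 36.
Primer 2 (GACAGGTTTCGAAACGTGGCGG) matches the top strand directly at positions 63–84; it anneals to the bottom strand with its 3' end pointing downstream toward position 84.
The 3' ends diverge (primer 1 extends toward position 1, primer 2 toward position 89), so the primers never converge on a shared product.

No product — the primers' 3' ends point away from each other.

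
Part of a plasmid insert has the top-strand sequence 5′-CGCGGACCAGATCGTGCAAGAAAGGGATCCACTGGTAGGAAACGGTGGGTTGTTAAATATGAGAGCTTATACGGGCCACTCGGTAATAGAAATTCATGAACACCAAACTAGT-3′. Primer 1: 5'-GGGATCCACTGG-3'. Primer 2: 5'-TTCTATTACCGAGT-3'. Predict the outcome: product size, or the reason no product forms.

Primer 1 (GGGATCCACTGG) matches the top strand at positions 24–35; it acts as a forward primer.
Primer 2's reverse complement is ACTCGGTAATAGAA, matching the top strand at positions 78–91; it acts as a reverse primer.
The 3' ends face each other across positions 24–91, giving a 68 bp product.

Yes — a 68 bp product.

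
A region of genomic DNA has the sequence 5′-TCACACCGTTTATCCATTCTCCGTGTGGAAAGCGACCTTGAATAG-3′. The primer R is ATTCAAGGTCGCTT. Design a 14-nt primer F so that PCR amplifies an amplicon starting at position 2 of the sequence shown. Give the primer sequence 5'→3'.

5'-CACACCGTTTATCC-3'

The reverse primer's reverse complement AAGCGACCTTGAAT matches the template at positions 30–43; the product starts at position 2.
The forward primer is identical to the top strand over positions 2–15: CACACCGTTTATCC.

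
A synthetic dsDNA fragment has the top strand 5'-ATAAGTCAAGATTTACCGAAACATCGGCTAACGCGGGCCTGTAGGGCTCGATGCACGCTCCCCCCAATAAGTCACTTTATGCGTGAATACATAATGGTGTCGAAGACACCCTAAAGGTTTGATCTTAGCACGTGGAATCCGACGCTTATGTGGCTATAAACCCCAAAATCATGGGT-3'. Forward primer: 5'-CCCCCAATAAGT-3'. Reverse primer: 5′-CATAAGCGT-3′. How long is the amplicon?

Scanning the template, CCCCCAATAAGT occurs at positions 61–72; this primer anneals to the bottom strand there with its 3' end pointing downstream.
Reverse complement of the reverse primer: ACGCTTATG. This occurs on the top strand at positions 142–150.
Product length = (reverse-primer end) − (forward-primer start) + 1 = 150 − 61 + 1 = 90 bp.

90 bp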